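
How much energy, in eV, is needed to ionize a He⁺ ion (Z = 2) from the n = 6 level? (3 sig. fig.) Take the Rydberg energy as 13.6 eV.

1.51 eV

E_n = −13.6 Z²/n² = −54.40/n² eV for Z = 2.
E_6 = −54.40/36 = −1.51 eV, so ionization (to E = 0) requires 1.51 eV.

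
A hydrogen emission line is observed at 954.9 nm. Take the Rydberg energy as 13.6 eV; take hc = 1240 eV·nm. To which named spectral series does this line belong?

ΔE = 1240/954.9 = 1.299 eV.
This matches 13.6 × (1/3² − 1/8²), so n_f = 3: the Paschen series.

Paschen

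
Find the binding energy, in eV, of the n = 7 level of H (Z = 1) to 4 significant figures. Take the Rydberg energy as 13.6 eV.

E_7 = −13.60/49 = −0.2776 eV, so ionization (to E = 0) requires 0.2776 eV.

0.2776 eV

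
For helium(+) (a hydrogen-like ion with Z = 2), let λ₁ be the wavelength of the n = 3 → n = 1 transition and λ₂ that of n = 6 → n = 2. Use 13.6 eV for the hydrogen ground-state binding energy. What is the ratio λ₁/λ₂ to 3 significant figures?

λ ∝ 1/ΔE ∝ 1/(1/n_f² − 1/n_i²), and the Z² and hc factors cancel in the ratio.
λ₁/λ₂ = (1/2² − 1/6²)/(1/1² − 1/3²) = 0.2222/0.8889 = 0.250.

0.250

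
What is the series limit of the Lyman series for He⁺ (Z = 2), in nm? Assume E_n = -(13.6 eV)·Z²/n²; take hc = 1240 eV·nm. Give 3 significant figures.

22.8 nm

The Lyman series has lower level n_f = 1; the series limit corresponds to n_i → ∞.
ΔE_max = 13.6 × 4 / 1² = 54.40 eV.
λ_min = 1240 / 54.40 = 22.8 nm.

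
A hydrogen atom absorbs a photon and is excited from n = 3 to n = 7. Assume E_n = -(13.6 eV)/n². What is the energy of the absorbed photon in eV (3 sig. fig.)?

1.23 eV

E_7 = −13.60/49 = −0.2776 eV and E_3 = −13.60/9 = −1.511 eV.
The photon energy is |E_7 − E_3| = 1.23 eV.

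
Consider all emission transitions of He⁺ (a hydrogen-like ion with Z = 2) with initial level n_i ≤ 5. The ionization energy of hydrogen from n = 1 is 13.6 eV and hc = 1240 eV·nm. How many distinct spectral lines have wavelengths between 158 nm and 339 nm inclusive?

Enumerate all n_i → n_f pairs with 1 ≤ n_f < n_i ≤ 5 and compute λ = 1240 / [13.6·4·(1/n_f² − 1/n_i²)].
Lines falling in [158, 339] nm: 3→2 (164.1 nm), 5→3 (320.5 nm).

2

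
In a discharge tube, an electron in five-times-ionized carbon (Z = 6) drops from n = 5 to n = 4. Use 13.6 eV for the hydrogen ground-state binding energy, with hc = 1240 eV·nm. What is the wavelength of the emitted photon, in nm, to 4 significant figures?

For Z = 6 the level energies scale as Z², so the effective Rydberg energy is 13.6 × 36 = 489.6 eV.
ΔE = 489.6 × (1/4² − 1/5²) = 489.6 × 0.02250 = 11.02 eV.
λ = hc/ΔE = 1240 / 11.02 = 112.6 nm.

112.6 nm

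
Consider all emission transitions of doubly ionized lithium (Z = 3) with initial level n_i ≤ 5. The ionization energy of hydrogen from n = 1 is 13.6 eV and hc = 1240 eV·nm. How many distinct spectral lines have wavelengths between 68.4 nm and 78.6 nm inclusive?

Enumerate all n_i → n_f pairs with 1 ≤ n_f < n_i ≤ 5 and compute λ = 1240 / [13.6·9·(1/n_f² − 1/n_i²)].
Lines falling in [68.4, 78.6] nm: 3→2 (72.94 nm).

1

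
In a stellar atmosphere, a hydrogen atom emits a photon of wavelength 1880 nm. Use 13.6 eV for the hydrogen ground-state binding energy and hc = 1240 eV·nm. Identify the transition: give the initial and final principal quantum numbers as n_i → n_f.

The photon energy is ΔE = hc/λ = 1240 / 1880 = 0.6596 eV.
With Z = 1, ΔE = 13.60 × (1/n_f² − 1/n_i²), so 1/n_f² − 1/n_i² = 0.04850.
Trying n_f = 3 gives 1/n_i² = 0.06261, i.e. n_i ≈ 4; this pair matches.

n_i = 4, n_f = 3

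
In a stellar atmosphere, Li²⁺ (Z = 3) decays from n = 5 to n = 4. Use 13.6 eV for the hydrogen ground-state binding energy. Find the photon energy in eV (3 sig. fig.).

The Bohr energies scale as Z², so for Z = 3: E_n = −122.4/n² eV.
E_5 = −122.4/25 = −4.896 eV and E_4 = −122.4/16 = −7.650 eV.
The photon energy is |E_5 − E_4| = 2.75 eV.

2.75 eV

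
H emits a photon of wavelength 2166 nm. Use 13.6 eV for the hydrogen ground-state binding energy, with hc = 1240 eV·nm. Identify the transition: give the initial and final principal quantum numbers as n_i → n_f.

n_i = 7, n_f = 4

The photon energy is ΔE = hc/λ = 1240 / 2166 = 0.5725 eV.
With Z = 1, ΔE = 13.60 × (1/n_f² − 1/n_i²), so 1/n_f² − 1/n_i² = 0.04209.
Trying n_f = 4 gives 1/n_i² = 0.02041, i.e. n_i ≈ 7; this pair matches.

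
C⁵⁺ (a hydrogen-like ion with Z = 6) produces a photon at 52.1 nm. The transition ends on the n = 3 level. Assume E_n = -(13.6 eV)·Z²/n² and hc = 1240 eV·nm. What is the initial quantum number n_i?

The photon energy is ΔE = hc/λ = 1240 / 52.1 = 23.80 eV.
With Z = 6, ΔE = 489.6 × (1/n_f² − 1/n_i²), so 1/n_f² − 1/n_i² = 0.04861.
With n_f = 3: 1/n_i² = 1/9 − 0.04861 = 0.06250, so n_i ≈ 4.00.

n_i = 4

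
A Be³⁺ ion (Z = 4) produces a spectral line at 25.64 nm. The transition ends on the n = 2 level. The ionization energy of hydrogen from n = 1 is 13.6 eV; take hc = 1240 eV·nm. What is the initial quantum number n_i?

n_i = 6

The photon energy is ΔE = hc/λ = 1240 / 25.64 = 48.36 eV.
With Z = 4, ΔE = 217.6 × (1/n_f² − 1/n_i²), so 1/n_f² − 1/n_i² = 0.2223.
With n_f = 2: 1/n_i² = 1/4 − 0.2223 = 0.02775, so n_i ≈ 6.00.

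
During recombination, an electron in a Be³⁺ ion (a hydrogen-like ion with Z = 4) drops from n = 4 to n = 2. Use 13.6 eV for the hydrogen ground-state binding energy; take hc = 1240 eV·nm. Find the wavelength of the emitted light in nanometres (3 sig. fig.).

For Z = 4 the level energies scale as Z², so the effective Rydberg energy is 13.6 × 16 = 217.6 eV.
ΔE = 217.6 × (1/2² − 1/4²) = 217.6 × 0.1875 = 40.80 eV.
λ = hc/ΔE = 1240 / 40.80 = 30.4 nm.

30.4 nm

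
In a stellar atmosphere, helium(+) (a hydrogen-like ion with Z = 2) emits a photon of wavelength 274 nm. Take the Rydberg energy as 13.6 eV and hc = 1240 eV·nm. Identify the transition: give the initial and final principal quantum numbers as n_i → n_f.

n_i = 6, n_f = 3

The photon energy is ΔE = hc/λ = 1240 / 274 = 4.526 eV.
With Z = 2, ΔE = 54.40 × (1/n_f² − 1/n_i²), so 1/n_f² − 1/n_i² = 0.08319.
Trying n_f = 3 gives 1/n_i² = 0.02792, i.e. n_i ≈ 6; this pair matches.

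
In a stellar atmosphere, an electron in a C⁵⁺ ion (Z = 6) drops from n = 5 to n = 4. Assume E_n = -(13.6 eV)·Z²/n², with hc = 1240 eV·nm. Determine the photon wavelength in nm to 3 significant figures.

For Z = 6 the level energies scale as Z², so the effective Rydberg energy is 13.6 × 36 = 489.6 eV.
ΔE = 489.6 × (1/4² − 1/5²) = 489.6 × 0.02250 = 11.02 eV.
λ = hc/ΔE = 1240 / 11.02 = 113 nm.

113 nm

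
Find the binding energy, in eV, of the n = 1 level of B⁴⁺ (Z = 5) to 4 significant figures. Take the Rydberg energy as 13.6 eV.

E_n = −13.6 Z²/n² = −340.0/n² eV for Z = 5.
E_1 = −340.0/1 = −340.0 eV, so ionization (to E = 0) requires 340.0 eV.

340.0 eV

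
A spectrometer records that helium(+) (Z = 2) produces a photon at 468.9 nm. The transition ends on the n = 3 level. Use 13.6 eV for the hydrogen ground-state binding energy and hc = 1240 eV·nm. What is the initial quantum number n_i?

The photon energy is ΔE = hc/λ = 1240 / 468.9 = 2.644 eV.
With Z = 2, ΔE = 54.40 × (1/n_f² − 1/n_i²), so 1/n_f² − 1/n_i² = 0.04861.
With n_f = 3: 1/n_i² = 1/9 − 0.04861 = 0.06250, so n_i ≈ 4.00.

n_i = 4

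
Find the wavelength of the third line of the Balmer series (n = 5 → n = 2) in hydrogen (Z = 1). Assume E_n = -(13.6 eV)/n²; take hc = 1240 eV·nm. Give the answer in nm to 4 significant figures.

The Balmer series terminates on n_f = 2; the third line has n_i = 2+3 = 5.
ΔE = 13.60 × (1/2² − 1/5²) = 2.856 eV.
λ = 1240 / 2.856 = 434.2 nm.

434.2 nm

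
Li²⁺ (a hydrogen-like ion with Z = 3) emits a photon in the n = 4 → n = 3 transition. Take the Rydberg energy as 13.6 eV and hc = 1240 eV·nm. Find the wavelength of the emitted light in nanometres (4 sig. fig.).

For Z = 3 the level energies scale as Z², so the effective Rydberg energy is 13.6 × 9 = 122.4 eV.
ΔE = 122.4 × (1/3² − 1/4²) = 122.4 × 0.04861 = 5.950 eV.
λ = hc/ΔE = 1240 / 5.950 = 208.4 nm.

208.4 nm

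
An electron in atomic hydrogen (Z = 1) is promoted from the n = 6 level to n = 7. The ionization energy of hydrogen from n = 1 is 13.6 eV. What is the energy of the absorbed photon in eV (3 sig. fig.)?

E_7 = −13.60/49 = −0.2776 eV and E_6 = −13.60/36 = −0.3778 eV.
The photon energy is |E_7 − E_6| = 0.100 eV.

0.100 eV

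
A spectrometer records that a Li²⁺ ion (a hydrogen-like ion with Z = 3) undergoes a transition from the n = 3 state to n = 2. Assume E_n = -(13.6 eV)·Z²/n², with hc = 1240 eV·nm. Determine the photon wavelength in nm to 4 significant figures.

72.94 nm

For Z = 3 the level energies scale as Z², so the effective Rydberg energy is 13.6 × 9 = 122.4 eV.
ΔE = 122.4 × (1/2² − 1/3²) = 122.4 × 0.1389 = 17.00 eV.
λ = hc/ΔE = 1240 / 17.00 = 72.94 nm.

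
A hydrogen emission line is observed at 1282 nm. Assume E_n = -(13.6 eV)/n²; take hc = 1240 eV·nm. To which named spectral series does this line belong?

Paschen

ΔE = 1240/1282 = 0.9672 eV.
This matches 13.6 × (1/3² − 1/5²), so n_f = 3: the Paschen series.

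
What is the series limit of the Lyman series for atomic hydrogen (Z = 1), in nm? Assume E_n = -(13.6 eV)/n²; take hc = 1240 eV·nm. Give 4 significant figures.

91.18 nm

The Lyman series has lower level n_f = 1; the series limit corresponds to n_i → ∞.
ΔE_max = 13.6 × 1 / 1² = 13.60 eV.
λ_min = 1240 / 13.60 = 91.18 nm.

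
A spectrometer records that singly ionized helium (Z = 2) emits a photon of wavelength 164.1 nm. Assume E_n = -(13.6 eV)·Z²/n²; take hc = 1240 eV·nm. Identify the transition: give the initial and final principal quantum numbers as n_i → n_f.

n_i = 3, n_f = 2

The photon energy is ΔE = hc/λ = 1240 / 164.1 = 7.556 eV.
With Z = 2, ΔE = 54.40 × (1/n_f² − 1/n_i²), so 1/n_f² − 1/n_i² = 0.1389.
Trying n_f = 2 gives 1/n_i² = 0.1111, i.e. n_i ≈ 3; this pair matches.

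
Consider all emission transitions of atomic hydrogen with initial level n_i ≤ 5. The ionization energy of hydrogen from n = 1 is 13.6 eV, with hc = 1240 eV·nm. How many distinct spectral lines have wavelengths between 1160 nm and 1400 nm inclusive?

Enumerate all n_i → n_f pairs with 1 ≤ n_f < n_i ≤ 5 and compute λ = 1240 / [13.6·1·(1/n_f² − 1/n_i²)].
Lines falling in [1160, 1400] nm: 5→3 (1282 nm).

1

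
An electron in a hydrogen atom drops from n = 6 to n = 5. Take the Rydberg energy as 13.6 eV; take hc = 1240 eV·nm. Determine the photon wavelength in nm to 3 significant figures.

ΔE = 13.60 × (1/5² − 1/6²) = 13.60 × 0.01222 = 0.1662 eV.
λ = hc/ΔE = 1240 / 0.1662 = 7460 nm.
This line belongs to the Pfund series.

7460 nm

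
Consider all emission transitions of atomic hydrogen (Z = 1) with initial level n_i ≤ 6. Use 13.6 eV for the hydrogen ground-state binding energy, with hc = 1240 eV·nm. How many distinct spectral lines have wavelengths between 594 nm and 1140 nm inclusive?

2

Enumerate all n_i → n_f pairs with 1 ≤ n_f < n_i ≤ 6 and compute λ = 1240 / [13.6·1·(1/n_f² − 1/n_i²)].
Lines falling in [594, 1140] nm: 3→2 (656.5 nm), 6→3 (1094 nm).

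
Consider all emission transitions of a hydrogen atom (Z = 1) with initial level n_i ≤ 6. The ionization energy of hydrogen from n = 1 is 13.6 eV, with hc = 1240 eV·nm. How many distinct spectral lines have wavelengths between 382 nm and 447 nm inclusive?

Enumerate all n_i → n_f pairs with 1 ≤ n_f < n_i ≤ 6 and compute λ = 1240 / [13.6·1·(1/n_f² − 1/n_i²)].
Lines falling in [382, 447] nm: 6→2 (410.3 nm), 5→2 (434.2 nm).

2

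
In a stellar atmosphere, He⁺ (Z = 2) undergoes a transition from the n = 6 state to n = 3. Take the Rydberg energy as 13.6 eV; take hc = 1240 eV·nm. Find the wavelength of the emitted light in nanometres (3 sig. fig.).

For Z = 2 the level energies scale as Z², so the effective Rydberg energy is 13.6 × 4 = 54.40 eV.
ΔE = 54.40 × (1/3² − 1/6²) = 54.40 × 0.08333 = 4.533 eV.
λ = hc/ΔE = 1240 / 4.533 = 274 nm.

274 nm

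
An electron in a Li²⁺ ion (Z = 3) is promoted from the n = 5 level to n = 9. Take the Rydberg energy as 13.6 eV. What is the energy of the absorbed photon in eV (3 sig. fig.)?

The Bohr energies scale as Z², so for Z = 3: E_n = −122.4/n² eV.
E_9 = −122.4/81 = −1.511 eV and E_5 = −122.4/25 = −4.896 eV.
The photon energy is |E_9 − E_5| = 3.38 eV.

3.38 eV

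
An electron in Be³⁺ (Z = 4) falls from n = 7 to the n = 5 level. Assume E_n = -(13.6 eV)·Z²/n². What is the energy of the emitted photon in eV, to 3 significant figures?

The Bohr energies scale as Z², so for Z = 4: E_n = −217.6/n² eV.
E_7 = −217.6/49 = −4.441 eV and E_5 = −217.6/25 = −8.704 eV.
The photon energy is |E_7 − E_5| = 4.26 eV.

4.26 eV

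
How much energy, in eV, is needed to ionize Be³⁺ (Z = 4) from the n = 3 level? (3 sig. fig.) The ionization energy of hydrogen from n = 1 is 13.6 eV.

E_n = −13.6 Z²/n² = −217.6/n² eV for Z = 4.
E_3 = −217.6/9 = −24.2 eV, so ionization (to E = 0) requires 24.2 eV.

24.2 eV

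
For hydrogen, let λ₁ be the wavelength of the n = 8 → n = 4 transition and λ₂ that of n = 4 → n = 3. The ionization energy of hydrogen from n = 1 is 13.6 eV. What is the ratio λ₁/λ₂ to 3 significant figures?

1.04

λ ∝ 1/ΔE ∝ 1/(1/n_f² − 1/n_i²), and the Z² and hc factors cancel in the ratio.
λ₁/λ₂ = (1/3² − 1/4²)/(1/4² − 1/8²) = 0.04861/0.04688 = 1.04.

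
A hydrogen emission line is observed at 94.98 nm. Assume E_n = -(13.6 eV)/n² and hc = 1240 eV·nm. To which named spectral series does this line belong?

Lyman

ΔE = 1240/94.98 = 13.06 eV.
This matches 13.6 × (1/1² − 1/5²), so n_f = 1: the Lyman series.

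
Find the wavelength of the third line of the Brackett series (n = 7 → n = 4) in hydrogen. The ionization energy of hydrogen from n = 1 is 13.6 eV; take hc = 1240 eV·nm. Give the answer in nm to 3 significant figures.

2170 nm

The Brackett series terminates on n_f = 4; the third line has n_i = 4+3 = 7.
ΔE = 13.60 × (1/4² − 1/7²) = 0.5724 eV.
λ = 1240 / 0.5724 = 2170 nm.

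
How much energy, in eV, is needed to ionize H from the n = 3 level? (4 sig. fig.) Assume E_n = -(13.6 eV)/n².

1.511 eV

E_3 = −13.60/9 = −1.511 eV, so ionization (to E = 0) requires 1.511 eV.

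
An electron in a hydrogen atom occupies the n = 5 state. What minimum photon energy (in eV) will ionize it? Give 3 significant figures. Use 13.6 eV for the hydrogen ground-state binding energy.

0.544 eV

E_5 = −13.60/25 = −0.544 eV, so ionization (to E = 0) requires 0.544 eV.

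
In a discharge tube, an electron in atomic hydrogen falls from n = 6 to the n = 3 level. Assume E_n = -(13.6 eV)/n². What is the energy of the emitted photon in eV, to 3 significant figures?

E_6 = −13.60/36 = −0.3778 eV and E_3 = −13.60/9 = −1.511 eV.
The photon energy is |E_6 − E_3| = 1.13 eV.

1.13 eV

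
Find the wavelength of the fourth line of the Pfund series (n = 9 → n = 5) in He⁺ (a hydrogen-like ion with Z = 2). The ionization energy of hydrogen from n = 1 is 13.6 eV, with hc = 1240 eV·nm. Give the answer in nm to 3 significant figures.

The Pfund series terminates on n_f = 5; the fourth line has n_i = 5+4 = 9.
ΔE = 54.40 × (1/5² − 1/9²) = 1.504 eV.
λ = 1240 / 1.504 = 824 nm.

824 nm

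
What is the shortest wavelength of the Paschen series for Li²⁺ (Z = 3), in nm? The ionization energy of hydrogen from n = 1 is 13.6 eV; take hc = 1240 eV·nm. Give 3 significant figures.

91.2 nm

The Paschen series has lower level n_f = 3; the series limit corresponds to n_i → ∞.
ΔE_max = 13.6 × 9 / 3² = 13.60 eV.
λ_min = 1240 / 13.60 = 91.2 nm.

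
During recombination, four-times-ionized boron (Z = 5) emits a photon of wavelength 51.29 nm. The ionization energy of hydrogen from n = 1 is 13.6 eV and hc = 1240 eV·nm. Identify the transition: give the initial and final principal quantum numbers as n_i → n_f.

The photon energy is ΔE = hc/λ = 1240 / 51.29 = 24.18 eV.
With Z = 5, ΔE = 340.0 × (1/n_f² − 1/n_i²), so 1/n_f² − 1/n_i² = 0.07111.
Trying n_f = 3 gives 1/n_i² = 0.04000, i.e. n_i ≈ 5; this pair matches.

n_i = 5, n_f = 3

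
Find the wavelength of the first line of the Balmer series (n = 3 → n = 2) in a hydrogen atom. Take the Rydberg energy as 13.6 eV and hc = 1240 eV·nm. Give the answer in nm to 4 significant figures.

656.5 nm

The Balmer series terminates on n_f = 2; the first line has n_i = 2+1 = 3.
ΔE = 13.60 × (1/2² − 1/3²) = 1.889 eV.
λ = 1240 / 1.889 = 656.5 nm.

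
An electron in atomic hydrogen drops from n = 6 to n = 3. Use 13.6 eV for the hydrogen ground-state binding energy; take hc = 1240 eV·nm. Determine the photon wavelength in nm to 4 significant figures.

1094 nm

ΔE = 13.60 × (1/3² − 1/6²) = 13.60 × 0.08333 = 1.133 eV.
λ = hc/ΔE = 1240 / 1.133 = 1094 nm.
This line belongs to the Paschen series.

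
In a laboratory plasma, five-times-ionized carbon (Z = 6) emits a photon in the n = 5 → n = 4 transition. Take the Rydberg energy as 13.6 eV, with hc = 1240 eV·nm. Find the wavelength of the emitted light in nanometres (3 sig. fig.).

113 nm

For Z = 6 the level energies scale as Z², so the effective Rydberg energy is 13.6 × 36 = 489.6 eV.
ΔE = 489.6 × (1/4² − 1/5²) = 489.6 × 0.02250 = 11.02 eV.
λ = hc/ΔE = 1240 / 11.02 = 113 nm.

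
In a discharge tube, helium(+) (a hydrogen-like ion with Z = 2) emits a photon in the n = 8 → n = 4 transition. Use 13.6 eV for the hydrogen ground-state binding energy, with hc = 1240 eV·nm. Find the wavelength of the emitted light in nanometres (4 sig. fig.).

486.3 nm

For Z = 2 the level energies scale as Z², so the effective Rydberg energy is 13.6 × 4 = 54.40 eV.
ΔE = 54.40 × (1/4² − 1/8²) = 54.40 × 0.04688 = 2.550 eV.
λ = hc/ΔE = 1240 / 2.550 = 486.3 nm.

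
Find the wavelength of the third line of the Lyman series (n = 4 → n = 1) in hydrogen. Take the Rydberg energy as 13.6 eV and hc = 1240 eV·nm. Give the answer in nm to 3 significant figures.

97.3 nm

The Lyman series terminates on n_f = 1; the third line has n_i = 1+3 = 4.
ΔE = 13.60 × (1/1² − 1/4²) = 12.75 eV.
λ = 1240 / 12.75 = 97.3 nm.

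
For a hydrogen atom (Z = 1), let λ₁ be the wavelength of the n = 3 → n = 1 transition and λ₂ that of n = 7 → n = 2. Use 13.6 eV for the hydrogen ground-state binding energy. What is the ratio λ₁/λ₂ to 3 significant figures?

0.258

λ ∝ 1/ΔE ∝ 1/(1/n_f² − 1/n_i²), and the Z² and hc factors cancel in the ratio.
λ₁/λ₂ = (1/2² − 1/7²)/(1/1² − 1/3²) = 0.2296/0.8889 = 0.258.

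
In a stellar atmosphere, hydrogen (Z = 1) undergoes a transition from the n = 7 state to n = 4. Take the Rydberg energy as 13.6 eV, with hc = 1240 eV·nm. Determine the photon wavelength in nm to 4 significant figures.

ΔE = 13.60 × (1/4² − 1/7²) = 13.60 × 0.04209 = 0.5724 eV.
λ = hc/ΔE = 1240 / 0.5724 = 2166 nm.

2166 nm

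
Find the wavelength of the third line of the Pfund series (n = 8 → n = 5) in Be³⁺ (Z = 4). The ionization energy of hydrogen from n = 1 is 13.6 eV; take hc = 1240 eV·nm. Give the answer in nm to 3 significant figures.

The Pfund series terminates on n_f = 5; the third line has n_i = 5+3 = 8.
ΔE = 217.6 × (1/5² − 1/8²) = 5.304 eV.
λ = 1240 / 5.304 = 234 nm.

234 nm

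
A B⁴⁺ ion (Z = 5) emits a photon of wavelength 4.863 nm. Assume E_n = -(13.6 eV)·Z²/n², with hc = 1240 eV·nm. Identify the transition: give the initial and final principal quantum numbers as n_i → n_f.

n_i = 2, n_f = 1

The photon energy is ΔE = hc/λ = 1240 / 4.863 = 255.0 eV.
With Z = 5, ΔE = 340.0 × (1/n_f² − 1/n_i²), so 1/n_f² − 1/n_i² = 0.7500.
Trying n_f = 1 gives 1/n_i² = 0.2500, i.e. n_i ≈ 2; this pair matches.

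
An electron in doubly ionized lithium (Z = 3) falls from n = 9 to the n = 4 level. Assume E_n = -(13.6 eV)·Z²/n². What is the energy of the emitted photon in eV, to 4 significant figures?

The Bohr energies scale as Z², so for Z = 3: E_n = −122.4/n² eV.
E_9 = −122.4/81 = −1.511 eV and E_4 = −122.4/16 = −7.650 eV.
The photon energy is |E_9 − E_4| = 6.139 eV.

6.139 eV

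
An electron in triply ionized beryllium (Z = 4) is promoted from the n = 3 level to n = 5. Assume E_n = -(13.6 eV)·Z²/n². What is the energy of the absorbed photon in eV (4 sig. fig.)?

The Bohr energies scale as Z², so for Z = 4: E_n = −217.6/n² eV.
E_5 = −217.6/25 = −8.704 eV and E_3 = −217.6/9 = −24.18 eV.
The photon energy is |E_5 − E_3| = 15.47 eV.

15.47 eV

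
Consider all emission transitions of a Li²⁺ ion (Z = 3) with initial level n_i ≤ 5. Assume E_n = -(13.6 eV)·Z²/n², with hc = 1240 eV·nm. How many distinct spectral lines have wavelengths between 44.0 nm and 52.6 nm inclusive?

1

Enumerate all n_i → n_f pairs with 1 ≤ n_f < n_i ≤ 5 and compute λ = 1240 / [13.6·9·(1/n_f² − 1/n_i²)].
Lines falling in [44.0, 52.6] nm: 5→2 (48.24 nm).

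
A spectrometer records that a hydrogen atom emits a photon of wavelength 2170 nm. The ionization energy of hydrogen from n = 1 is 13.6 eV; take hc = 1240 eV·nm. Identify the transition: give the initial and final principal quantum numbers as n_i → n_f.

The photon energy is ΔE = hc/λ = 1240 / 2170 = 0.5714 eV.
With Z = 1, ΔE = 13.60 × (1/n_f² − 1/n_i²), so 1/n_f² − 1/n_i² = 0.04202.
Trying n_f = 4 gives 1/n_i² = 0.02048, i.e. n_i ≈ 7; this pair matches.

n_i = 7, n_f = 4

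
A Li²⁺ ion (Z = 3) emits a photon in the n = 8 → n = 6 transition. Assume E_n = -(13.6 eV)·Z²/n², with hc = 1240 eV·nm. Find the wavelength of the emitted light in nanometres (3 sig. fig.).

834 nm

For Z = 3 the level energies scale as Z², so the effective Rydberg energy is 13.6 × 9 = 122.4 eV.
ΔE = 122.4 × (1/6² − 1/8²) = 122.4 × 0.01215 = 1.488 eV.
λ = hc/ΔE = 1240 / 1.488 = 834 nm.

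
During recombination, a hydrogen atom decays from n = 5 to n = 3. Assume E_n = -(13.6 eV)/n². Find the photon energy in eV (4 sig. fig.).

0.9671 eV

E_5 = −13.60/25 = −0.5440 eV and E_3 = −13.60/9 = −1.511 eV.
The photon energy is |E_5 − E_3| = 0.9671 eV.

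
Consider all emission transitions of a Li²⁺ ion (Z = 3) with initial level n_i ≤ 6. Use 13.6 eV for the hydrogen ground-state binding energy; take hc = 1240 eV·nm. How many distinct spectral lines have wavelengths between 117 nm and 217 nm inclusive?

Enumerate all n_i → n_f pairs with 1 ≤ n_f < n_i ≤ 6 and compute λ = 1240 / [13.6·9·(1/n_f² − 1/n_i²)].
Lines falling in [117, 217] nm: 6→3 (121.6 nm), 5→3 (142.5 nm), 4→3 (208.4 nm).

3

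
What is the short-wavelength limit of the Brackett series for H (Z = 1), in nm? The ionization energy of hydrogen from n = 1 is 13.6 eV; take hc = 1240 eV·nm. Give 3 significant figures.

1460 nm

The Brackett series has lower level n_f = 4; the series limit corresponds to n_i → ∞.
ΔE_max = 13.6 × 1 / 4² = 0.8500 eV.
λ_min = 1240 / 0.8500 = 1460 nm.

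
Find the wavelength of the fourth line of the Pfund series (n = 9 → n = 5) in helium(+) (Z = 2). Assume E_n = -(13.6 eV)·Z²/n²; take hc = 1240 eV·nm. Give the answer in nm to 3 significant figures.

The Pfund series terminates on n_f = 5; the fourth line has n_i = 5+4 = 9.
ΔE = 54.40 × (1/5² − 1/9²) = 1.504 eV.
λ = 1240 / 1.504 = 824 nm.

824 nm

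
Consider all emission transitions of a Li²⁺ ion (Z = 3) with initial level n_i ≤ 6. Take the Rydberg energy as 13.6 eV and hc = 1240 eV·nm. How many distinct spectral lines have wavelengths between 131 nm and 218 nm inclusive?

Enumerate all n_i → n_f pairs with 1 ≤ n_f < n_i ≤ 6 and compute λ = 1240 / [13.6·9·(1/n_f² − 1/n_i²)].
Lines falling in [131, 218] nm: 5→3 (142.5 nm), 4→3 (208.4 nm).

2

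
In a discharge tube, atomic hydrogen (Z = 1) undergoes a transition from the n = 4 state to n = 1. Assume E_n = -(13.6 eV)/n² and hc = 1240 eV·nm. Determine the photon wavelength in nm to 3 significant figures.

97.3 nm

ΔE = 13.60 × (1/1² − 1/4²) = 13.60 × 0.9375 = 12.75 eV.
λ = hc/ΔE = 1240 / 12.75 = 97.3 nm.
This line belongs to the Lyman series.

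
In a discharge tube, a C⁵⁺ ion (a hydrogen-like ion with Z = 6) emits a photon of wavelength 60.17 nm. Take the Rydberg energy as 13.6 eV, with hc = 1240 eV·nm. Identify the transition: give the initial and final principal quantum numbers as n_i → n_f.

The photon energy is ΔE = hc/λ = 1240 / 60.17 = 20.61 eV.
With Z = 6, ΔE = 489.6 × (1/n_f² − 1/n_i²), so 1/n_f² − 1/n_i² = 0.04209.
Trying n_f = 4 gives 1/n_i² = 0.02041, i.e. n_i ≈ 7; this pair matches.

n_i = 7, n_f = 4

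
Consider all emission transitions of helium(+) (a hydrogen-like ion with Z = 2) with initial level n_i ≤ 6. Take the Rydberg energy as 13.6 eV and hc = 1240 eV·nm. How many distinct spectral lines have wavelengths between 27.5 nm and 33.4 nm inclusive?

Enumerate all n_i → n_f pairs with 1 ≤ n_f < n_i ≤ 6 and compute λ = 1240 / [13.6·4·(1/n_f² − 1/n_i²)].
Lines falling in [27.5, 33.4] nm: 2→1 (30.39 nm).

1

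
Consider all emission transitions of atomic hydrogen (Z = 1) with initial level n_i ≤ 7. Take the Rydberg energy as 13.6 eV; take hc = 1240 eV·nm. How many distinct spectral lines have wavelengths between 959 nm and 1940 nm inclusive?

Enumerate all n_i → n_f pairs with 1 ≤ n_f < n_i ≤ 7 and compute λ = 1240 / [13.6·1·(1/n_f² − 1/n_i²)].
Lines falling in [959, 1940] nm: 7→3 (1005 nm), 6→3 (1094 nm), 5→3 (1282 nm), 4→3 (1876 nm).

4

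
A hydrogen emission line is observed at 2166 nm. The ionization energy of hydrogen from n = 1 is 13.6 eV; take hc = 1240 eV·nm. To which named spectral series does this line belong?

Brackett

ΔE = 1240/2166 = 0.5725 eV.
This matches 13.6 × (1/4² − 1/7²), so n_f = 4: the Brackett series.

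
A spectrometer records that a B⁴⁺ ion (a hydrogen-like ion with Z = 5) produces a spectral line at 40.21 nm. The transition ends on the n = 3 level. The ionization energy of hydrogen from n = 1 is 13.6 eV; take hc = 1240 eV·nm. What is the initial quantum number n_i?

n_i = 7

The photon energy is ΔE = hc/λ = 1240 / 40.21 = 30.84 eV.
With Z = 5, ΔE = 340.0 × (1/n_f² − 1/n_i²), so 1/n_f² − 1/n_i² = 0.09070.
With n_f = 3: 1/n_i² = 1/9 − 0.09070 = 0.02041, so n_i ≈ 7.00.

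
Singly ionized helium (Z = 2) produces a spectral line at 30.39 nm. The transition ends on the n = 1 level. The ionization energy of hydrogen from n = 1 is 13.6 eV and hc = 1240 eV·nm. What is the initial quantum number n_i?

n_i = 2

The photon energy is ΔE = hc/λ = 1240 / 30.39 = 40.80 eV.
With Z = 2, ΔE = 54.40 × (1/n_f² − 1/n_i²), so 1/n_f² − 1/n_i² = 0.7501.
With n_f = 1: 1/n_i² = 1/1 − 0.7501 = 0.2499, so n_i ≈ 2.00.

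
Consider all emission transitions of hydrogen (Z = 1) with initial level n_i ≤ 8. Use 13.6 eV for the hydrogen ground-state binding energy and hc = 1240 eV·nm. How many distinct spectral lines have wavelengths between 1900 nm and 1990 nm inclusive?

1

Enumerate all n_i → n_f pairs with 1 ≤ n_f < n_i ≤ 8 and compute λ = 1240 / [13.6·1·(1/n_f² − 1/n_i²)].
Lines falling in [1900, 1990] nm: 8→4 (1945 nm).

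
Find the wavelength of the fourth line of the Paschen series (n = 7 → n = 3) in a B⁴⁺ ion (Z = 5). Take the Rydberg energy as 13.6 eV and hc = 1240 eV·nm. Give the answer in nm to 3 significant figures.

40.2 nm

The Paschen series terminates on n_f = 3; the fourth line has n_i = 3+4 = 7.
ΔE = 340.0 × (1/3² − 1/7²) = 30.84 eV.
λ = 1240 / 30.84 = 40.2 nm.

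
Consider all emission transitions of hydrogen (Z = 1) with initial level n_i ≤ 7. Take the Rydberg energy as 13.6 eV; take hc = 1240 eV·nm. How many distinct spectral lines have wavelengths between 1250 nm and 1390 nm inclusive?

1

Enumerate all n_i → n_f pairs with 1 ≤ n_f < n_i ≤ 7 and compute λ = 1240 / [13.6·1·(1/n_f² − 1/n_i²)].
Lines falling in [1250, 1390] nm: 5→3 (1282 nm).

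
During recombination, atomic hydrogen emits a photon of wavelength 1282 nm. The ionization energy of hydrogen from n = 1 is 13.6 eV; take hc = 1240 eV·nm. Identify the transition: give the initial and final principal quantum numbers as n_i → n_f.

The photon energy is ΔE = hc/λ = 1240 / 1282 = 0.9672 eV.
With Z = 1, ΔE = 13.60 × (1/n_f² − 1/n_i²), so 1/n_f² − 1/n_i² = 0.07112.
Trying n_f = 3 gives 1/n_i² = 0.03999, i.e. n_i ≈ 5; this pair matches.

n_i = 5, n_f = 3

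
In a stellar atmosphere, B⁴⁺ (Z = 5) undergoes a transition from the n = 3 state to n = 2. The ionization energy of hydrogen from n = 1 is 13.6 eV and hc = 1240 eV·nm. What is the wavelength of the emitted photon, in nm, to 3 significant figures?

For Z = 5 the level energies scale as Z², so the effective Rydberg energy is 13.6 × 25 = 340.0 eV.
ΔE = 340.0 × (1/2² − 1/3²) = 340.0 × 0.1389 = 47.22 eV.
λ = hc/ΔE = 1240 / 47.22 = 26.3 nm.

26.3 nm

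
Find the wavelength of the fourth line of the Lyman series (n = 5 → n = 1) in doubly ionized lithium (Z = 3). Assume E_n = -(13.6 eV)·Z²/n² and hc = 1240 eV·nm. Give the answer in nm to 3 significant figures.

10.6 nm

The Lyman series terminates on n_f = 1; the fourth line has n_i = 1+4 = 5.
ΔE = 122.4 × (1/1² − 1/5²) = 117.5 eV.
λ = 1240 / 117.5 = 10.6 nm.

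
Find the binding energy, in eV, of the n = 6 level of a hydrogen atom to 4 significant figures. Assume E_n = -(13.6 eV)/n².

E_6 = −13.60/36 = −0.3778 eV, so ionization (to E = 0) requires 0.3778 eV.

0.3778 eV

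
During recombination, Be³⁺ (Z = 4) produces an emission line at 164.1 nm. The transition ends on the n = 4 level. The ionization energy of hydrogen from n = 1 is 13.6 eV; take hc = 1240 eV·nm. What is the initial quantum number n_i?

The photon energy is ΔE = hc/λ = 1240 / 164.1 = 7.556 eV.
With Z = 4, ΔE = 217.6 × (1/n_f² − 1/n_i²), so 1/n_f² − 1/n_i² = 0.03473.
With n_f = 4: 1/n_i² = 1/16 − 0.03473 = 0.02777, so n_i ≈ 6.00.

n_i = 6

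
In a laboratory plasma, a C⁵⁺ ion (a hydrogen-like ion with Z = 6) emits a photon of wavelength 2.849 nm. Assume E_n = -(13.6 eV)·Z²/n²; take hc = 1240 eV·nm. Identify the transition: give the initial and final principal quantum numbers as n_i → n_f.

n_i = 3, n_f = 1

The photon energy is ΔE = hc/λ = 1240 / 2.849 = 435.2 eV.
With Z = 6, ΔE = 489.6 × (1/n_f² − 1/n_i²), so 1/n_f² − 1/n_i² = 0.8890.
Trying n_f = 1 gives 1/n_i² = 0.1110, i.e. n_i ≈ 3; this pair matches.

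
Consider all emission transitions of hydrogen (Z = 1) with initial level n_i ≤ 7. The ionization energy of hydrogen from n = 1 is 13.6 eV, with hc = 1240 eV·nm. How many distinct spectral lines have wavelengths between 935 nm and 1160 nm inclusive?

Enumerate all n_i → n_f pairs with 1 ≤ n_f < n_i ≤ 7 and compute λ = 1240 / [13.6·1·(1/n_f² − 1/n_i²)].
Lines falling in [935, 1160] nm: 7→3 (1005 nm), 6→3 (1094 nm).

2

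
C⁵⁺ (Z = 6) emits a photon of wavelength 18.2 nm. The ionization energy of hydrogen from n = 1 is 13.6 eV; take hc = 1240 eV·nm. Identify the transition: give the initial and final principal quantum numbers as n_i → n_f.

n_i = 3, n_f = 2

The photon energy is ΔE = hc/λ = 1240 / 18.2 = 68.13 eV.
With Z = 6, ΔE = 489.6 × (1/n_f² − 1/n_i²), so 1/n_f² − 1/n_i² = 0.1392.
Trying n_f = 2 gives 1/n_i² = 0.1108, i.e. n_i ≈ 3; this pair matches.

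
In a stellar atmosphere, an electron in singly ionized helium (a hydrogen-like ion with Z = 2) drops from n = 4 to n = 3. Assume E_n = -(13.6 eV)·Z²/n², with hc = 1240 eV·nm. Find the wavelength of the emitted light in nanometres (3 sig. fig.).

For Z = 2 the level energies scale as Z², so the effective Rydberg energy is 13.6 × 4 = 54.40 eV.
ΔE = 54.40 × (1/3² − 1/4²) = 54.40 × 0.04861 = 2.644 eV.
λ = hc/ΔE = 1240 / 2.644 = 469 nm.

469 nm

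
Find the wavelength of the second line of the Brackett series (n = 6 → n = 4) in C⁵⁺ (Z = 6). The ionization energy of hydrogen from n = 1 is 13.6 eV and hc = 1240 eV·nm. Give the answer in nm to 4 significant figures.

72.94 nm

The Brackett series terminates on n_f = 4; the second line has n_i = 4+2 = 6.
ΔE = 489.6 × (1/4² − 1/6²) = 17.00 eV.
λ = 1240 / 17.00 = 72.94 nm.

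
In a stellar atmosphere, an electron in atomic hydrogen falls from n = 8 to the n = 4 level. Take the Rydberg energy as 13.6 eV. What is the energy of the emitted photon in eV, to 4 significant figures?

0.6375 eV

E_8 = −13.60/64 = −0.2125 eV and E_4 = −13.60/16 = −0.8500 eV.
The photon energy is |E_8 − E_4| = 0.6375 eV.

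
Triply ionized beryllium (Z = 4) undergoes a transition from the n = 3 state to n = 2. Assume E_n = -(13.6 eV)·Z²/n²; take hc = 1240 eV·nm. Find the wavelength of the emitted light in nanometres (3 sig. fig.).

41.0 nm

For Z = 4 the level energies scale as Z², so the effective Rydberg energy is 13.6 × 16 = 217.6 eV.
ΔE = 217.6 × (1/2² − 1/3²) = 217.6 × 0.1389 = 30.22 eV.
λ = hc/ΔE = 1240 / 30.22 = 41.0 nm.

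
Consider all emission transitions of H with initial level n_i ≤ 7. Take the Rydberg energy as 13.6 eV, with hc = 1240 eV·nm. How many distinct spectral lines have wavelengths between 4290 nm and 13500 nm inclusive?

Enumerate all n_i → n_f pairs with 1 ≤ n_f < n_i ≤ 7 and compute λ = 1240 / [13.6·1·(1/n_f² − 1/n_i²)].
Lines falling in [4290, 13500] nm: 7→5 (4654 nm), 6→5 (7460 nm), 7→6 (12370 nm).

3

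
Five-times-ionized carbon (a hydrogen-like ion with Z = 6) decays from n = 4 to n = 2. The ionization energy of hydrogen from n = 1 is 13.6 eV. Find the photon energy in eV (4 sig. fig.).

The Bohr energies scale as Z², so for Z = 6: E_n = −489.6/n² eV.
E_4 = −489.6/16 = −30.60 eV and E_2 = −489.6/4 = −122.4 eV.
The photon energy is |E_4 − E_2| = 91.80 eV.

91.80 eV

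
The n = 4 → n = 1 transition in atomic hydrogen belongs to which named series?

Lyman

The series is set by the lower level: n_f = 1 is the Lyman series.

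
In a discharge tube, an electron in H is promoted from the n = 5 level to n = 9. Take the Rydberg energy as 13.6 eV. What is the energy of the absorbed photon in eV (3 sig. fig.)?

0.376 eV

E_9 = −13.60/81 = −0.1679 eV and E_5 = −13.60/25 = −0.5440 eV.
The photon energy is |E_9 − E_5| = 0.376 eV.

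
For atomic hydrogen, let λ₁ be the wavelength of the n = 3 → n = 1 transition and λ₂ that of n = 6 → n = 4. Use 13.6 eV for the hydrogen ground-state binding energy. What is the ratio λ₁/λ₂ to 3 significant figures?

λ ∝ 1/ΔE ∝ 1/(1/n_f² − 1/n_i²), and the Z² and hc factors cancel in the ratio.
λ₁/λ₂ = (1/4² − 1/6²)/(1/1² − 1/3²) = 0.03472/0.8889 = 0.0391.

0.0391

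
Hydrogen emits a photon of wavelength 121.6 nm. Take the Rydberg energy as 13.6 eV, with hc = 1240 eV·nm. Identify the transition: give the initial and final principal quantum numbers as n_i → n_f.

The photon energy is ΔE = hc/λ = 1240 / 121.6 = 10.20 eV.
With Z = 1, ΔE = 13.60 × (1/n_f² − 1/n_i²), so 1/n_f² − 1/n_i² = 0.7498.
Trying n_f = 1 gives 1/n_i² = 0.2502, i.e. n_i ≈ 2; this pair matches.

n_i = 2, n_f = 1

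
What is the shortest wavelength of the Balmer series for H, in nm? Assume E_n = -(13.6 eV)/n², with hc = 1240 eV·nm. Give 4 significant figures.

364.7 nm

The Balmer series has lower level n_f = 2; the series limit corresponds to n_i → ∞.
ΔE_max = 13.6 × 1 / 2² = 3.400 eV.
λ_min = 1240 / 3.400 = 364.7 nm.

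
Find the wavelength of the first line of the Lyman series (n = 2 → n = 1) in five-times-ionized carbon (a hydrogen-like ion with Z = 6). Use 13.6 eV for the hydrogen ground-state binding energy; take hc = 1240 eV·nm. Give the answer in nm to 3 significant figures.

The Lyman series terminates on n_f = 1; the first line has n_i = 1+1 = 2.
ΔE = 489.6 × (1/1² − 1/2²) = 367.2 eV.
λ = 1240 / 367.2 = 3.38 nm.

3.38 nm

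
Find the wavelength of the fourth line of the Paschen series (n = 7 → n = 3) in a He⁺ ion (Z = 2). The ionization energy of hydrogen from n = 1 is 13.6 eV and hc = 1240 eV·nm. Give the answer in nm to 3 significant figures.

The Paschen series terminates on n_f = 3; the fourth line has n_i = 3+4 = 7.
ΔE = 54.40 × (1/3² − 1/7²) = 4.934 eV.
λ = 1240 / 4.934 = 251 nm.

251 nm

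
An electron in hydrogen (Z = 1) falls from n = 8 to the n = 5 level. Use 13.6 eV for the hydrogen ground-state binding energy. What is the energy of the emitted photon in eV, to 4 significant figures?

0.3315 eV

E_8 = −13.60/64 = −0.2125 eV and E_5 = −13.60/25 = −0.5440 eV.
The photon energy is |E_8 − E_5| = 0.3315 eV.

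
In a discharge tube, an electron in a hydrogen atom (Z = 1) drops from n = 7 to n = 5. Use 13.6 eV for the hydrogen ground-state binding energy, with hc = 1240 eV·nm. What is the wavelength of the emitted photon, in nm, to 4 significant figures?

4654 nm

ΔE = 13.60 × (1/5² − 1/7²) = 13.60 × 0.01959 = 0.2664 eV.
λ = hc/ΔE = 1240 / 0.2664 = 4654 nm.
This line belongs to the Pfund series.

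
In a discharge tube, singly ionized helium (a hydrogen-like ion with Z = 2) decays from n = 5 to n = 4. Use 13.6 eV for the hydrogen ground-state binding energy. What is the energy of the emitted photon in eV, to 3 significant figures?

1.22 eV

The Bohr energies scale as Z², so for Z = 2: E_n = −54.40/n² eV.
E_5 = −54.40/25 = −2.176 eV and E_4 = −54.40/16 = −3.400 eV.
The photon energy is |E_5 − E_4| = 1.22 eV.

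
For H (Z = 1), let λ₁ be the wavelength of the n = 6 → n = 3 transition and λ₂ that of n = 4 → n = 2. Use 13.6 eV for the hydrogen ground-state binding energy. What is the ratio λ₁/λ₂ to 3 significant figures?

2.25

λ ∝ 1/ΔE ∝ 1/(1/n_f² − 1/n_i²), and the Z² and hc factors cancel in the ratio.
λ₁/λ₂ = (1/2² − 1/4²)/(1/3² − 1/6²) = 0.1875/0.08333 = 2.25.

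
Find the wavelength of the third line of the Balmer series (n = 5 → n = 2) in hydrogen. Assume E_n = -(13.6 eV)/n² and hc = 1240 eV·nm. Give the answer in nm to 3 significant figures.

The Balmer series terminates on n_f = 2; the third line has n_i = 2+3 = 5.
ΔE = 13.60 × (1/2² − 1/5²) = 2.856 eV.
λ = 1240 / 2.856 = 434 nm.

434 nm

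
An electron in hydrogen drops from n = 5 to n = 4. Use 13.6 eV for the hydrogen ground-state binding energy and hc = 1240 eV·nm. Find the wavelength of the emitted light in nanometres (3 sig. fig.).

ΔE = 13.60 × (1/4² − 1/5²) = 13.60 × 0.02250 = 0.3060 eV.
λ = hc/ΔE = 1240 / 0.3060 = 4050 nm.

4050 nm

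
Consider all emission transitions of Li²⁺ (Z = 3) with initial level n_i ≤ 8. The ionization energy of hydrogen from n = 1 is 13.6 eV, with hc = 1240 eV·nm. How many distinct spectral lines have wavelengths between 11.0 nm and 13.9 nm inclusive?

2

Enumerate all n_i → n_f pairs with 1 ≤ n_f < n_i ≤ 8 and compute λ = 1240 / [13.6·9·(1/n_f² − 1/n_i²)].
Lines falling in [11.0, 13.9] nm: 3→1 (11.40 nm), 2→1 (13.51 nm).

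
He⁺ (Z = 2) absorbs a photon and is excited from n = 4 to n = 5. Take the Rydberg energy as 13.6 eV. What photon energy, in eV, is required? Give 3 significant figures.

1.22 eV

The Bohr energies scale as Z², so for Z = 2: E_n = −54.40/n² eV.
E_5 = −54.40/25 = −2.176 eV and E_4 = −54.40/16 = −3.400 eV.
The photon energy is |E_5 − E_4| = 1.22 eV.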